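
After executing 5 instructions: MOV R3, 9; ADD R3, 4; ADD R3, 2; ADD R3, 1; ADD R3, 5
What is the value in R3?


Register state trace:
  MOV R3, 9  → R3 = 9
  ADD R3, 4  → R3 = 9 + 4 = 13
  ADD R3, 2  → R3 = 13 + 2 = 15
  ADD R3, 1  → R3 = 15 + 1 = 16
  ADD R3, 5  → R3 = 16 + 5 = 21
Final: R3 = 21

21


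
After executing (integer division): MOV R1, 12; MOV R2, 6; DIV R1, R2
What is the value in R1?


Register state trace:
  MOV R1, 12  → R1 = 12
  MOV R2, 6  → R2 = 6
  DIV R1, R2  → R1 = 12 // 6 = 2
Final: R1 = 2

2


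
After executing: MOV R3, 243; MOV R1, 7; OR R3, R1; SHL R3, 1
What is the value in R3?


Register state trace:
  MOV R3, 243  → R3 = 243 (0b11110011)
  MOV R1, 7  → R1 = 7 (0b00000111)
  OR R3, R1  → R3 = 243 OR 7 = 247 (0b11110111)
  SHL R3, 1  → R3 = 247 << 1 = 494
Final: R3 = 494

494


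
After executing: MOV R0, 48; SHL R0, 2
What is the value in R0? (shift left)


Register state trace:
  MOV R0, 48  → R0 = 48
  SHL R0, 2  → R0 = 48 << 2 = 48 * 2^2 = 192
Final: R0 = 192

192


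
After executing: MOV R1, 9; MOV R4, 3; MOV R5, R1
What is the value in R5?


Register state trace:
  MOV R1, 9  → R1 = 9
  MOV R4, 3  → R4 = 3
  MOV R5, R1  → R5 = 9
Final: R5 = 9

9


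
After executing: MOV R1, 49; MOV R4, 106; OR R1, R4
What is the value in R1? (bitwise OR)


Register state trace:
  MOV R1, 49  → R1 = 49 (0b00110001)
  MOV R4, 106  → R4 = 106 (0b01101010)
  OR R1, R4   → R1 = 49 OR 106 = 123 (0b01111011)
Final: R1 = 123

123


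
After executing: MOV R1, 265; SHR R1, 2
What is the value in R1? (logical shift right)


Register state trace:
  MOV R1, 265  → R1 = 265
  SHR R1, 2  → R1 = 265 >> 2 = 265 // 2^2 = 66
Final: R1 = 66

66


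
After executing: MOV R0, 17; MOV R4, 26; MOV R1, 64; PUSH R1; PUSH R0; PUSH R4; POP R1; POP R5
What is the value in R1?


Stack trace (top is rightmost):
  MOV R0, 17  → R0 = 17
  MOV R4, 26  → R4 = 26
  MOV R1, 64  → R1 = 64
  PUSH R1  → stack: [64]
  PUSH R0  → stack: [64, 17]
  PUSH R4  → stack: [64, 17, 26]
  POP R1  → R1 = 26, stack: [64, 17]
  POP R5  → R5 = 17, stack: [64]
Final: R1 = 26

26


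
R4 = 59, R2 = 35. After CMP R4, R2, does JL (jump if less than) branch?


Trace:
  R4 = 59, R2 = 35
  CMP R4, R2  → compares 59 vs 35
  JL checks: is 59 less than 35?
  59 > 35, so condition is false
Branch taken: No

No


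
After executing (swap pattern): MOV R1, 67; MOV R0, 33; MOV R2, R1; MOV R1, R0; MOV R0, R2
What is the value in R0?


Register state trace (swap pattern):
  MOV R1, 67  → R1 = 67
  MOV R0, 33  → R0 = 33
  MOV R2, R1  → R2 = 67  (save R1)
  MOV R1, R0  → R1 = 33  (R1 gets R0's value)
  MOV R0, R2  → R0 = 67  (R0 gets saved value)
Final: R0 = 67

67


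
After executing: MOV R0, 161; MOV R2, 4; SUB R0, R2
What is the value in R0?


Register state trace:
  MOV R0, 161  → R0 = 161
  MOV R2, 4  → R2 = 4
  SUB R0, R2  → R0 = 161 - 4 = 157
Final: R0 = 157

157


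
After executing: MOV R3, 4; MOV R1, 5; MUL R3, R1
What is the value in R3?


Register state trace:
  MOV R3, 4  → R3 = 4
  MOV R1, 5  → R1 = 5
  MUL R3, R1  → R3 = 4 * 5 = 20
Final: R3 = 20

20


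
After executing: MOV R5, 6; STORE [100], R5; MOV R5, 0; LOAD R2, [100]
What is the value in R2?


Register and memory trace:
  MOV R5, 6  → R5 = 6
  STORE [100], R5  → mem[100] = 6
  MOV R5, 0  → R5 = 0
  LOAD R2, [100]  → R2 = mem[100] = 6
Final: R2 = 6

6


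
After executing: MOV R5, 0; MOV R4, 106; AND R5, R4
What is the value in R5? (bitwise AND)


Register state trace:
  MOV R5, 0  → R5 = 0 (0b00000000)
  MOV R4, 106  → R4 = 106 (0b01101010)
  AND R5, R4  → R5 = 0 AND 106 = 0 (0b00000000)
Final: R5 = 0

0


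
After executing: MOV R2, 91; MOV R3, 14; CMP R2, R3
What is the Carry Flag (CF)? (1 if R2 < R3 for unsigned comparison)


Register state trace:
  MOV R2, 91  → R2 = 91
  MOV R3, 14  → R3 = 14
  CMP R2, R3  → unsigned 91 - 14: no borrow
  91 >= 14, so CF = 0
CF = 0

0


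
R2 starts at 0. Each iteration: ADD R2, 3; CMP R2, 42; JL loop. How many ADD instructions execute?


Loop trace (R2 starts at 0, target 42, step 3):
  ADD #1: R2 = 0 + 3 = 3  → 3 < 42, loop
  ADD #2: R2 = 3 + 3 = 6  → 6 < 42, loop
  ADD #3: R2 = 6 + 3 = 9  → 9 < 42, loop
  ADD #4: R2 = 9 + 3 = 12  → 12 < 42, loop
  ADD #5: R2 = 12 + 3 = 15  → 15 < 42, loop
  ADD #6: R2 = 15 + 3 = 18  → 18 < 42, loop
  ADD #7: R2 = 18 + 3 = 21  → 21 < 42, loop
  ADD #8: R2 = 21 + 3 = 24  → 24 < 42, loop
  ADD #9: R2 = 24 + 3 = 27  → 27 < 42, loop
  ADD #10: R2 = 27 + 3 = 30  → 30 < 42, loop
  ADD #11: R2 = 30 + 3 = 33  → 33 < 42, loop
  ADD #12: R2 = 33 + 3 = 36  → 36 < 42, loop
  ADD #13: R2 = 36 + 3 = 39  → 39 < 42, loop
  ADD #14: R2 = 39 + 3 = 42  → 42 >= 42, exit
Total ADD instructions: 14

14


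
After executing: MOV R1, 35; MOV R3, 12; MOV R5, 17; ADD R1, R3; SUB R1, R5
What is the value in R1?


Register state trace:
  MOV R1, 35  → R1 = 35
  MOV R3, 12  → R3 = 12
  MOV R5, 17  → R5 = 17
  ADD R1, R3  → R1 = 35 + 12 = 47
  SUB R1, R5  → R1 = 47 - 17 = 30
Final: R1 = 30

30


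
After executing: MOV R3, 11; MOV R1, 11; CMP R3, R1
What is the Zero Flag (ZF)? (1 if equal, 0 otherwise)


Register state trace:
  MOV R3, 11  → R3 = 11
  MOV R1, 11  → R1 = 11
  CMP R3, R1  → computes 11 - 11 = 0
  Result is zero, so values are equal
ZF = 1

1


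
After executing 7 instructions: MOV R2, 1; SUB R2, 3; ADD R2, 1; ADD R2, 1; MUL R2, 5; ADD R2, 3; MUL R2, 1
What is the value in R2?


Register state trace:
  MOV R2, 1  → R2 = 1
  SUB R2, 3  → R2 = 1 - 3 = -2
  ADD R2, 1  → R2 = -2 + 1 = -1
  ADD R2, 1  → R2 = -1 + 1 = 0
  MUL R2, 5  → R2 = 0 * 5 = 0
  ADD R2, 3  → R2 = 0 + 3 = 3
  MUL R2, 1  → R2 = 3 * 1 = 3
Final: R2 = 3

3


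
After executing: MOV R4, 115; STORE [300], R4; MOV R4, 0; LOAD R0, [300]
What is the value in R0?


Register and memory trace:
  MOV R4, 115  → R4 = 115
  STORE [300], R4  → mem[300] = 115
  MOV R4, 0  → R4 = 0
  LOAD R0, [300]  → R0 = mem[300] = 115
Final: R0 = 115

115


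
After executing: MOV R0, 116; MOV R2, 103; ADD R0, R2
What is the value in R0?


Register state trace:
  MOV R0, 116  → R0 = 116
  MOV R2, 103  → R2 = 103
  ADD R0, R2  → R0 = 116 + 103 = 219
Final: R0 = 219

219


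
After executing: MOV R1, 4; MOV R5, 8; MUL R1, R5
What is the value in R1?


Register state trace:
  MOV R1, 4  → R1 = 4
  MOV R5, 8  → R5 = 8
  MUL R1, R5  → R1 = 4 * 8 = 32
Final: R1 = 32

32


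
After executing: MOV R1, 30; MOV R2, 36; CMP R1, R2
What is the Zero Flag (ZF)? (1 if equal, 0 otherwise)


Register state trace:
  MOV R1, 30  → R1 = 30
  MOV R2, 36  → R2 = 36
  CMP R1, R2  → computes 30 - 36 = -6
  Result is nonzero, so values are not equal
ZF = 0

0


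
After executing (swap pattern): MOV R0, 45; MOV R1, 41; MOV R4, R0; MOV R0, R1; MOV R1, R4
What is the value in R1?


Register state trace (swap pattern):
  MOV R0, 45  → R0 = 45
  MOV R1, 41  → R1 = 41
  MOV R4, R0  → R4 = 45  (save R0)
  MOV R0, R1  → R0 = 41  (R0 gets R1's value)
  MOV R1, R4  → R1 = 45  (R1 gets saved value)
Final: R1 = 45

45


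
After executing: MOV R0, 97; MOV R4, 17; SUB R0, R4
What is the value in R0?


Register state trace:
  MOV R0, 97  → R0 = 97
  MOV R4, 17  → R4 = 17
  SUB R0, R4  → R0 = 97 - 17 = 80
Final: R0 = 80

80


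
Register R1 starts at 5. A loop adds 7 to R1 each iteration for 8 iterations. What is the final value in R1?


Starting value: R1 = 5
  Iter 1: R1 = 5 + 7 = 12
  Iter 2: R1 = 12 + 7 = 19
  Iter 3: R1 = 19 + 7 = 26
  Iter 4: R1 = 26 + 7 = 33
  Iter 5: R1 = 33 + 7 = 40
  Iter 6: R1 = 40 + 7 = 47
  Iter 7: R1 = 47 + 7 = 54
  Iter 8: R1 = 54 + 7 = 61
Final: R1 = 61

61


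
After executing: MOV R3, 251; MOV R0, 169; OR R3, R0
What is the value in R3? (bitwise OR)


Register state trace:
  MOV R3, 251  → R3 = 251 (0b11111011)
  MOV R0, 169  → R0 = 169 (0b10101001)
  OR R3, R0   → R3 = 251 OR 169 = 251 (0b11111011)
Final: R3 = 251

251


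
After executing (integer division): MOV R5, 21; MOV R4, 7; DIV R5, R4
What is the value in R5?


Register state trace:
  MOV R5, 21  → R5 = 21
  MOV R4, 7  → R4 = 7
  DIV R5, R4  → R5 = 21 // 7 = 3
Final: R5 = 3

3


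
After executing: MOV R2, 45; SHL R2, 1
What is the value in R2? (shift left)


Register state trace:
  MOV R2, 45  → R2 = 45
  SHL R2, 1  → R2 = 45 << 1 = 45 * 2^1 = 90
Final: R2 = 90

90


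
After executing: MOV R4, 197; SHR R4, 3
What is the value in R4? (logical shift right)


Register state trace:
  MOV R4, 197  → R4 = 197
  SHR R4, 3  → R4 = 197 >> 3 = 197 // 2^3 = 24
Final: R4 = 24

24


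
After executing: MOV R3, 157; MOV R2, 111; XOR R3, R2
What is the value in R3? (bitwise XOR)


Register state trace:
  MOV R3, 157  → R3 = 157 (0b10011101)
  MOV R2, 111  → R2 = 111 (0b01101111)
  XOR R3, R2  → R3 = 157 XOR 111 = 242 (0b11110010)
Final: R3 = 242

242


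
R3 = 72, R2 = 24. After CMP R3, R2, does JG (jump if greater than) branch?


Trace:
  R3 = 72, R2 = 24
  CMP R3, R2  → compares 72 vs 24
  JG checks: is 72 greater than 24?
  72 > 24, so condition is true
Branch taken: Yes

Yes


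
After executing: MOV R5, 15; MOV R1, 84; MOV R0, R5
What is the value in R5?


Register state trace:
  MOV R5, 15  → R5 = 15
  MOV R1, 84  → R1 = 84
  MOV R0, R5  → R0 = 15
Final: R5 = 15

15


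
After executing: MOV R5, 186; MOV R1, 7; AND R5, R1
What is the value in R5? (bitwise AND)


Register state trace:
  MOV R5, 186  → R5 = 186 (0b10111010)
  MOV R1, 7  → R1 = 7 (0b00000111)
  AND R5, R1  → R5 = 186 AND 7 = 2 (0b00000010)
Final: R5 = 2

2


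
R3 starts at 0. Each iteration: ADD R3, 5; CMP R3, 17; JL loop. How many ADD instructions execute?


Loop trace (R3 starts at 0, target 17, step 5):
  ADD #1: R3 = 0 + 5 = 5  → 5 < 17, loop
  ADD #2: R3 = 5 + 5 = 10  → 10 < 17, loop
  ADD #3: R3 = 10 + 5 = 15  → 15 < 17, loop
  ADD #4: R3 = 15 + 5 = 20  → 20 >= 17, exit
Total ADD instructions: 4

4


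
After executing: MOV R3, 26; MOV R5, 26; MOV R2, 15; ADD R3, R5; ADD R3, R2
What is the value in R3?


Register state trace:
  MOV R3, 26  → R3 = 26
  MOV R5, 26  → R5 = 26
  MOV R2, 15  → R2 = 15
  ADD R3, R5  → R3 = 26 + 26 = 52
  ADD R3, R2  → R3 = 52 + 15 = 67
Final: R3 = 67

67


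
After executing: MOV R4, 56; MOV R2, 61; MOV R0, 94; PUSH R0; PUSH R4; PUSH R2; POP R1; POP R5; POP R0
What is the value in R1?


Stack trace (top is rightmost):
  MOV R4, 56  → R4 = 56
  MOV R2, 61  → R2 = 61
  MOV R0, 94  → R0 = 94
  PUSH R0  → stack: [94]
  PUSH R4  → stack: [94, 56]
  PUSH R2  → stack: [94, 56, 61]
  POP R1  → R1 = 61, stack: [94, 56]
  POP R5  → R5 = 56, stack: [94]
  POP R0  → R0 = 94, stack: []
Final: R1 = 61

61


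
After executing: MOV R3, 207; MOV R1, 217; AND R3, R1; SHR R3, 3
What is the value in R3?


Register state trace:
  MOV R3, 207  → R3 = 207 (0b11001111)
  MOV R1, 217  → R1 = 217 (0b11011001)
  AND R3, R1  → R3 = 207 AND 217 = 201 (0b11001001)
  SHR R3, 3  → R3 = 201 >> 3 = 25
Final: R3 = 25

25


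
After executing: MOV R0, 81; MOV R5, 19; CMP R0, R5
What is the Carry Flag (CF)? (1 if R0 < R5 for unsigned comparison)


Register state trace:
  MOV R0, 81  → R0 = 81
  MOV R5, 19  → R5 = 19
  CMP R0, R5  → unsigned 81 - 19: no borrow
  81 >= 19, so CF = 0
CF = 0

0


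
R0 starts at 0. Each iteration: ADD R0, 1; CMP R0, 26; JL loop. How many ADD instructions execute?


Loop trace (R0 starts at 0, target 26, step 1):
  ADD #1: R0 = 0 + 1 = 1  → 1 < 26, loop
  ADD #2: R0 = 1 + 1 = 2  → 2 < 26, loop
  ADD #3: R0 = 2 + 1 = 3  → 3 < 26, loop
  ADD #4: R0 = 3 + 1 = 4  → 4 < 26, loop
  ADD #5: R0 = 4 + 1 = 5  → 5 < 26, loop
  ADD #6: R0 = 5 + 1 = 6  → 6 < 26, loop
  ADD #7: R0 = 6 + 1 = 7  → 7 < 26, loop
  ADD #8: R0 = 7 + 1 = 8  → 8 < 26, loop
  ADD #9: R0 = 8 + 1 = 9  → 9 < 26, loop
  ADD #10: R0 = 9 + 1 = 10  → 10 < 26, loop
  ADD #11: R0 = 10 + 1 = 11  → 11 < 26, loop
  ADD #12: R0 = 11 + 1 = 12  → 12 < 26, loop
  ADD #13: R0 = 12 + 1 = 13  → 13 < 26, loop
  ADD #14: R0 = 13 + 1 = 14  → 14 < 26, loop
  ADD #15: R0 = 14 + 1 = 15  → 15 < 26, loop
  ADD #16: R0 = 15 + 1 = 16  → 16 < 26, loop
  ADD #17: R0 = 16 + 1 = 17  → 17 < 26, loop
  ADD #18: R0 = 17 + 1 = 18  → 18 < 26, loop
  ADD #19: R0 = 18 + 1 = 19  → 19 < 26, loop
  ADD #20: R0 = 19 + 1 = 20  → 20 < 26, loop
  ADD #21: R0 = 20 + 1 = 21  → 21 < 26, loop
  ADD #22: R0 = 21 + 1 = 22  → 22 < 26, loop
  ADD #23: R0 = 22 + 1 = 23  → 23 < 26, loop
  ADD #24: R0 = 23 + 1 = 24  → 24 < 26, loop
  ADD #25: R0 = 24 + 1 = 25  → 25 < 26, loop
  ADD #26: R0 = 25 + 1 = 26  → 26 >= 26, exit
Total ADD instructions: 26

26


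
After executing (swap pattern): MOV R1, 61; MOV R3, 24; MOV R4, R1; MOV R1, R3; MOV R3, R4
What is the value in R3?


Register state trace (swap pattern):
  MOV R1, 61  → R1 = 61
  MOV R3, 24  → R3 = 24
  MOV R4, R1  → R4 = 61  (save R1)
  MOV R1, R3  → R1 = 24  (R1 gets R3's value)
  MOV R3, R4  → R3 = 61  (R3 gets saved value)
Final: R3 = 61

61


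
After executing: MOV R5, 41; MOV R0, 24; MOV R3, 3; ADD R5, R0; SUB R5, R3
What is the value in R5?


Register state trace:
  MOV R5, 41  → R5 = 41
  MOV R0, 24  → R0 = 24
  MOV R3, 3  → R3 = 3
  ADD R5, R0  → R5 = 41 + 24 = 65
  SUB R5, R3  → R5 = 65 - 3 = 62
Final: R5 = 62

62


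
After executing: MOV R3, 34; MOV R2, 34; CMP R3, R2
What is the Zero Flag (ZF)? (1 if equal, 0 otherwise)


Register state trace:
  MOV R3, 34  → R3 = 34
  MOV R2, 34  → R2 = 34
  CMP R3, R2  → computes 34 - 34 = 0
  Result is zero, so values are equal
ZF = 1

1


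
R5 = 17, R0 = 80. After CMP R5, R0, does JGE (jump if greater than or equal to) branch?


Trace:
  R5 = 17, R0 = 80
  CMP R5, R0  → compares 17 vs 80
  JGE checks: is 17 greater than or equal to 80?
  17 < 80, so condition is false
Branch taken: No

No


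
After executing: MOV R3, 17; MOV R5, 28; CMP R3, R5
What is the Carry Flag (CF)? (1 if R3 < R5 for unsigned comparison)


Register state trace:
  MOV R3, 17  → R3 = 17
  MOV R5, 28  → R5 = 28
  CMP R3, R5  → unsigned 17 - 28: borrow occurs
  17 < 28, so CF = 1
CF = 1

1


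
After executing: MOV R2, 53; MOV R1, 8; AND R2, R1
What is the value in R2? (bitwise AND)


Register state trace:
  MOV R2, 53  → R2 = 53 (0b00110101)
  MOV R1, 8  → R1 = 8 (0b00001000)
  AND R2, R1  → R2 = 53 AND 8 = 0 (0b00000000)
Final: R2 = 0

0


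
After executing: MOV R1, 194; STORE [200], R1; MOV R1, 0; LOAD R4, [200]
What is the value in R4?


Register and memory trace:
  MOV R1, 194  → R1 = 194
  STORE [200], R1  → mem[200] = 194
  MOV R1, 0  → R1 = 0
  LOAD R4, [200]  → R4 = mem[200] = 194
Final: R4 = 194

194


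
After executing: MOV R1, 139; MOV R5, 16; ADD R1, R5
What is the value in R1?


Register state trace:
  MOV R1, 139  → R1 = 139
  MOV R5, 16  → R5 = 16
  ADD R1, R5  → R1 = 139 + 16 = 155
Final: R1 = 155

155


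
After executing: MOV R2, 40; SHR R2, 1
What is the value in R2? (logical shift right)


Register state trace:
  MOV R2, 40  → R2 = 40
  SHR R2, 1  → R2 = 40 >> 1 = 40 // 2^1 = 20
Final: R2 = 20

20


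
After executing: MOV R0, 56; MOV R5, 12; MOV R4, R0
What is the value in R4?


Register state trace:
  MOV R0, 56  → R0 = 56
  MOV R5, 12  → R5 = 12
  MOV R4, R0  → R4 = 56
Final: R4 = 56

56


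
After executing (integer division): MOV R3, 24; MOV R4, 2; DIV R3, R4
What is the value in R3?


Register state trace:
  MOV R3, 24  → R3 = 24
  MOV R4, 2  → R4 = 2
  DIV R3, R4  → R3 = 24 // 2 = 12
Final: R3 = 12

12


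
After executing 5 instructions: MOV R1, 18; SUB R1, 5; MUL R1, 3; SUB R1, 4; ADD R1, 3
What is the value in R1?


Register state trace:
  MOV R1, 18  → R1 = 18
  SUB R1, 5  → R1 = 18 - 5 = 13
  MUL R1, 3  → R1 = 13 * 3 = 39
  SUB R1, 4  → R1 = 39 - 4 = 35
  ADD R1, 3  → R1 = 35 + 3 = 38
Final: R1 = 38

38


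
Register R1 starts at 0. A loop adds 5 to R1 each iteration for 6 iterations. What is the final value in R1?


Starting value: R1 = 0
  Iter 1: R1 = 0 + 5 = 5
  Iter 2: R1 = 5 + 5 = 10
  Iter 3: R1 = 10 + 5 = 15
  Iter 4: R1 = 15 + 5 = 20
  Iter 5: R1 = 20 + 5 = 25
  Iter 6: R1 = 25 + 5 = 30
Final: R1 = 30

30


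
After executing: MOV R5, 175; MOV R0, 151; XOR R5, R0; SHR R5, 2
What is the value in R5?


Register state trace:
  MOV R5, 175  → R5 = 175 (0b10101111)
  MOV R0, 151  → R0 = 151 (0b10010111)
  XOR R5, R0  → R5 = 175 XOR 151 = 56 (0b00111000)
  SHR R5, 2  → R5 = 56 >> 2 = 14
Final: R5 = 14

14


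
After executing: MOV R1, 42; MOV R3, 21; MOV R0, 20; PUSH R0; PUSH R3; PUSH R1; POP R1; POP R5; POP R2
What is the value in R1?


Stack trace (top is rightmost):
  MOV R1, 42  → R1 = 42
  MOV R3, 21  → R3 = 21
  MOV R0, 20  → R0 = 20
  PUSH R0  → stack: [20]
  PUSH R3  → stack: [20, 21]
  PUSH R1  → stack: [20, 21, 42]
  POP R1  → R1 = 42, stack: [20, 21]
  POP R5  → R5 = 21, stack: [20]
  POP R2  → R2 = 20, stack: []
Final: R1 = 42

42


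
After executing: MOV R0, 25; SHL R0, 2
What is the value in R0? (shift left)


Register state trace:
  MOV R0, 25  → R0 = 25
  SHL R0, 2  → R0 = 25 << 2 = 25 * 2^2 = 100
Final: R0 = 100

100


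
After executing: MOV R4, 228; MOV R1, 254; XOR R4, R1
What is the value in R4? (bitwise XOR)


Register state trace:
  MOV R4, 228  → R4 = 228 (0b11100100)
  MOV R1, 254  → R1 = 254 (0b11111110)
  XOR R4, R1  → R4 = 228 XOR 254 = 26 (0b00011010)
Final: R4 = 26

26


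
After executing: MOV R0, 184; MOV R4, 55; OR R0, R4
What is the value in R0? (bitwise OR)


Register state trace:
  MOV R0, 184  → R0 = 184 (0b10111000)
  MOV R4, 55  → R4 = 55 (0b00110111)
  OR R0, R4   → R0 = 184 OR 55 = 191 (0b10111111)
Final: R0 = 191

191


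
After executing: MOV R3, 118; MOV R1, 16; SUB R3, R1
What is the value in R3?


Register state trace:
  MOV R3, 118  → R3 = 118
  MOV R1, 16  → R1 = 16
  SUB R3, R1  → R3 = 118 - 16 = 102
Final: R3 = 102

102


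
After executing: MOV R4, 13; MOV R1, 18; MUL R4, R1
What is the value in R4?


Register state trace:
  MOV R4, 13  → R4 = 13
  MOV R1, 18  → R1 = 18
  MUL R4, R1  → R4 = 13 * 18 = 234
Final: R4 = 234

234


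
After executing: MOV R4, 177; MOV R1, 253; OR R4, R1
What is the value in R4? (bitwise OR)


Register state trace:
  MOV R4, 177  → R4 = 177 (0b10110001)
  MOV R1, 253  → R1 = 253 (0b11111101)
  OR R4, R1   → R4 = 177 OR 253 = 253 (0b11111101)
Final: R4 = 253

253


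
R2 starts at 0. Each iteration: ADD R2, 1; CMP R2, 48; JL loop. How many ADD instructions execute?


Loop trace (R2 starts at 0, target 48, step 1):
  ADD #1: R2 = 0 + 1 = 1  → 1 < 48, loop
  ADD #2: R2 = 1 + 1 = 2  → 2 < 48, loop
  ADD #3: R2 = 2 + 1 = 3  → 3 < 48, loop
  ADD #4: R2 = 3 + 1 = 4  → 4 < 48, loop
  ADD #5: R2 = 4 + 1 = 5  → 5 < 48, loop
  ADD #6: R2 = 5 + 1 = 6  → 6 < 48, loop
  ADD #7: R2 = 6 + 1 = 7  → 7 < 48, loop
  ADD #8: R2 = 7 + 1 = 8  → 8 < 48, loop
  ADD #9: R2 = 8 + 1 = 9  → 9 < 48, loop
  ADD #10: R2 = 9 + 1 = 10  → 10 < 48, loop
  ADD #11: R2 = 10 + 1 = 11  → 11 < 48, loop
  ADD #12: R2 = 11 + 1 = 12  → 12 < 48, loop
  ADD #13: R2 = 12 + 1 = 13  → 13 < 48, loop
  ADD #14: R2 = 13 + 1 = 14  → 14 < 48, loop
  ADD #15: R2 = 14 + 1 = 15  → 15 < 48, loop
  ADD #16: R2 = 15 + 1 = 16  → 16 < 48, loop
  ADD #17: R2 = 16 + 1 = 17  → 17 < 48, loop
  ADD #18: R2 = 17 + 1 = 18  → 18 < 48, loop
  ADD #19: R2 = 18 + 1 = 19  → 19 < 48, loop
  ADD #20: R2 = 19 + 1 = 20  → 20 < 48, loop
  ADD #21: R2 = 20 + 1 = 21  → 21 < 48, loop
  ADD #22: R2 = 21 + 1 = 22  → 22 < 48, loop
  ADD #23: R2 = 22 + 1 = 23  → 23 < 48, loop
  ADD #24: R2 = 23 + 1 = 24  → 24 < 48, loop
  ADD #25: R2 = 24 + 1 = 25  → 25 < 48, loop
  ADD #26: R2 = 25 + 1 = 26  → 26 < 48, loop
  ADD #27: R2 = 26 + 1 = 27  → 27 < 48, loop
  ADD #28: R2 = 27 + 1 = 28  → 28 < 48, loop
  ADD #29: R2 = 28 + 1 = 29  → 29 < 48, loop
  ADD #30: R2 = 29 + 1 = 30  → 30 < 48, loop
  ADD #31: R2 = 30 + 1 = 31  → 31 < 48, loop
  ADD #32: R2 = 31 + 1 = 32  → 32 < 48, loop
  ADD #33: R2 = 32 + 1 = 33  → 33 < 48, loop
  ADD #34: R2 = 33 + 1 = 34  → 34 < 48, loop
  ADD #35: R2 = 34 + 1 = 35  → 35 < 48, loop
  ADD #36: R2 = 35 + 1 = 36  → 36 < 48, loop
  ADD #37: R2 = 36 + 1 = 37  → 37 < 48, loop
  ADD #38: R2 = 37 + 1 = 38  → 38 < 48, loop
  ADD #39: R2 = 38 + 1 = 39  → 39 < 48, loop
  ADD #40: R2 = 39 + 1 = 40  → 40 < 48, loop
  ADD #41: R2 = 40 + 1 = 41  → 41 < 48, loop
  ADD #42: R2 = 41 + 1 = 42  → 42 < 48, loop
  ADD #43: R2 = 42 + 1 = 43  → 43 < 48, loop
  ADD #44: R2 = 43 + 1 = 44  → 44 < 48, loop
  ADD #45: R2 = 44 + 1 = 45  → 45 < 48, loop
  ADD #46: R2 = 45 + 1 = 46  → 46 < 48, loop
  ADD #47: R2 = 46 + 1 = 47  → 47 < 48, loop
  ADD #48: R2 = 47 + 1 = 48  → 48 >= 48, exit
Total ADD instructions: 48

48


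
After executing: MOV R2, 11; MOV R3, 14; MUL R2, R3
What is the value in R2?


Register state trace:
  MOV R2, 11  → R2 = 11
  MOV R3, 14  → R3 = 14
  MUL R2, R3  → R2 = 11 * 14 = 154
Final: R2 = 154

154


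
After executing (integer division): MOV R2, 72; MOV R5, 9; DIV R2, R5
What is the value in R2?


Register state trace:
  MOV R2, 72  → R2 = 72
  MOV R5, 9  → R5 = 9
  DIV R2, R5  → R2 = 72 // 9 = 8
Final: R2 = 8

8


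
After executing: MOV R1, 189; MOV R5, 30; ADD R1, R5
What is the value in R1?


Register state trace:
  MOV R1, 189  → R1 = 189
  MOV R5, 30  → R5 = 30
  ADD R1, R5  → R1 = 189 + 30 = 219
Final: R1 = 219

219


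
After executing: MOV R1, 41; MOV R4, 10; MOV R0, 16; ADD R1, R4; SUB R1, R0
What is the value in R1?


Register state trace:
  MOV R1, 41  → R1 = 41
  MOV R4, 10  → R4 = 10
  MOV R0, 16  → R0 = 16
  ADD R1, R4  → R1 = 41 + 10 = 51
  SUB R1, R0  → R1 = 51 - 16 = 35
Final: R1 = 35

35


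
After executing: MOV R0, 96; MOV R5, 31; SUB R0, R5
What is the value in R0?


Register state trace:
  MOV R0, 96  → R0 = 96
  MOV R5, 31  → R5 = 31
  SUB R0, R5  → R0 = 96 - 31 = 65
Final: R0 = 65

65


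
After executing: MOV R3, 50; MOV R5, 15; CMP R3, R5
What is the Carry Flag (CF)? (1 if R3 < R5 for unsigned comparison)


Register state trace:
  MOV R3, 50  → R3 = 50
  MOV R5, 15  → R5 = 15
  CMP R3, R5  → unsigned 50 - 15: no borrow
  50 >= 15, so CF = 0
CF = 0

0


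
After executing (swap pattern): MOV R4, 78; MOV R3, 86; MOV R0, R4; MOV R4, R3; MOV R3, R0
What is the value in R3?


Register state trace (swap pattern):
  MOV R4, 78  → R4 = 78
  MOV R3, 86  → R3 = 86
  MOV R0, R4  → R0 = 78  (save R4)
  MOV R4, R3  → R4 = 86  (R4 gets R3's value)
  MOV R3, R0  → R3 = 78  (R3 gets saved value)
Final: R3 = 78

78


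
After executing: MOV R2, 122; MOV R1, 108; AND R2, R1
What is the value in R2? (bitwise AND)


Register state trace:
  MOV R2, 122  → R2 = 122 (0b01111010)
  MOV R1, 108  → R1 = 108 (0b01101100)
  AND R2, R1  → R2 = 122 AND 108 = 104 (0b01101000)
Final: R2 = 104

104


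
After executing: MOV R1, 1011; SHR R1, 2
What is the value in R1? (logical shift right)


Register state trace:
  MOV R1, 1011  → R1 = 1011
  SHR R1, 2  → R1 = 1011 >> 2 = 1011 // 2^2 = 252
Final: R1 = 252

252


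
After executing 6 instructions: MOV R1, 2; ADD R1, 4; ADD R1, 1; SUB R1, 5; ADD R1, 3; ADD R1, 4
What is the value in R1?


Register state trace:
  MOV R1, 2  → R1 = 2
  ADD R1, 4  → R1 = 2 + 4 = 6
  ADD R1, 1  → R1 = 6 + 1 = 7
  SUB R1, 5  → R1 = 7 - 5 = 2
  ADD R1, 3  → R1 = 2 + 3 = 5
  ADD R1, 4  → R1 = 5 + 4 = 9
Final: R1 = 9

9


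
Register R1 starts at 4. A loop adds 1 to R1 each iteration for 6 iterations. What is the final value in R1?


Starting value: R1 = 4
  Iter 1: R1 = 4 + 1 = 5
  Iter 2: R1 = 5 + 1 = 6
  Iter 3: R1 = 6 + 1 = 7
  Iter 4: R1 = 7 + 1 = 8
  Iter 5: R1 = 8 + 1 = 9
  Iter 6: R1 = 9 + 1 = 10
Final: R1 = 10

10


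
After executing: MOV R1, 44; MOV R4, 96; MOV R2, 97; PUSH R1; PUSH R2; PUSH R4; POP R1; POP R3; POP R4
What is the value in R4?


Stack trace (top is rightmost):
  MOV R1, 44  → R1 = 44
  MOV R4, 96  → R4 = 96
  MOV R2, 97  → R2 = 97
  PUSH R1  → stack: [44]
  PUSH R2  → stack: [44, 97]
  PUSH R4  → stack: [44, 97, 96]
  POP R1  → R1 = 96, stack: [44, 97]
  POP R3  → R3 = 97, stack: [44]
  POP R4  → R4 = 44, stack: []
Final: R4 = 44

44


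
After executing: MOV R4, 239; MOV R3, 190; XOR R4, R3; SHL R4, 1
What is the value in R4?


Register state trace:
  MOV R4, 239  → R4 = 239 (0b11101111)
  MOV R3, 190  → R3 = 190 (0b10111110)
  XOR R4, R3  → R4 = 239 XOR 190 = 81 (0b01010001)
  SHL R4, 1  → R4 = 81 << 1 = 162
Final: R4 = 162

162


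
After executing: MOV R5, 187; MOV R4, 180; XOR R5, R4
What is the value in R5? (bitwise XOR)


Register state trace:
  MOV R5, 187  → R5 = 187 (0b10111011)
  MOV R4, 180  → R4 = 180 (0b10110100)
  XOR R5, R4  → R5 = 187 XOR 180 = 15 (0b00001111)
Final: R5 = 15

15


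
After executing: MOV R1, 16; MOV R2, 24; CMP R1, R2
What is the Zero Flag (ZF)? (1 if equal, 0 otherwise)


Register state trace:
  MOV R1, 16  → R1 = 16
  MOV R2, 24  → R2 = 24
  CMP R1, R2  → computes 16 - 24 = -8
  Result is nonzero, so values are not equal
ZF = 0

0


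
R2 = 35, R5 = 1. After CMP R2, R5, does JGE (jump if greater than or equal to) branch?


Trace:
  R2 = 35, R5 = 1
  CMP R2, R5  → compares 35 vs 1
  JGE checks: is 35 greater than or equal to 1?
  35 > 1, so condition is true
Branch taken: Yes

Yes


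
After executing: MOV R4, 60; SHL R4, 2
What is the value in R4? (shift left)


Register state trace:
  MOV R4, 60  → R4 = 60
  SHL R4, 2  → R4 = 60 << 2 = 60 * 2^2 = 240
Final: R4 = 240

240


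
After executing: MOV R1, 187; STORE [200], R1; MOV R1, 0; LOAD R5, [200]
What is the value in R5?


Register and memory trace:
  MOV R1, 187  → R1 = 187
  STORE [200], R1  → mem[200] = 187
  MOV R1, 0  → R1 = 0
  LOAD R5, [200]  → R5 = mem[200] = 187
Final: R5 = 187

187


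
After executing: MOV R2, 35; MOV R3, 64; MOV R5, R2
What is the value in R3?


Register state trace:
  MOV R2, 35  → R2 = 35
  MOV R3, 64  → R3 = 64
  MOV R5, R2  → R5 = 35
Final: R3 = 64

64


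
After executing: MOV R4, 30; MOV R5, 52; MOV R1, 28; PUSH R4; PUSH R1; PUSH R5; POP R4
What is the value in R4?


Stack trace (top is rightmost):
  MOV R4, 30  → R4 = 30
  MOV R5, 52  → R5 = 52
  MOV R1, 28  → R1 = 28
  PUSH R4  → stack: [30]
  PUSH R1  → stack: [30, 28]
  PUSH R5  → stack: [30, 28, 52]
  POP R4  → R4 = 52, stack: [30, 28]
Final: R4 = 52

52


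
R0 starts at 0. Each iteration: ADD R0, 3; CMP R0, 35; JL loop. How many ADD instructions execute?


Loop trace (R0 starts at 0, target 35, step 3):
  ADD #1: R0 = 0 + 3 = 3  → 3 < 35, loop
  ADD #2: R0 = 3 + 3 = 6  → 6 < 35, loop
  ADD #3: R0 = 6 + 3 = 9  → 9 < 35, loop
  ADD #4: R0 = 9 + 3 = 12  → 12 < 35, loop
  ADD #5: R0 = 12 + 3 = 15  → 15 < 35, loop
  ADD #6: R0 = 15 + 3 = 18  → 18 < 35, loop
  ADD #7: R0 = 18 + 3 = 21  → 21 < 35, loop
  ADD #8: R0 = 21 + 3 = 24  → 24 < 35, loop
  ADD #9: R0 = 24 + 3 = 27  → 27 < 35, loop
  ADD #10: R0 = 27 + 3 = 30  → 30 < 35, loop
  ADD #11: R0 = 30 + 3 = 33  → 33 < 35, loop
  ADD #12: R0 = 33 + 3 = 36  → 36 >= 35, exit
Total ADD instructions: 12

12


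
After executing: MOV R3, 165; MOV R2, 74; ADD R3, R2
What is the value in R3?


Register state trace:
  MOV R3, 165  → R3 = 165
  MOV R2, 74  → R2 = 74
  ADD R3, R2  → R3 = 165 + 74 = 239
Final: R3 = 239

239


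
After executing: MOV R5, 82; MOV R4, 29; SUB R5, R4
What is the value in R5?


Register state trace:
  MOV R5, 82  → R5 = 82
  MOV R4, 29  → R4 = 29
  SUB R5, R4  → R5 = 82 - 29 = 53
Final: R5 = 53

53


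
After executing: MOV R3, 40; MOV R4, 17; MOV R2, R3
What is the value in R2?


Register state trace:
  MOV R3, 40  → R3 = 40
  MOV R4, 17  → R4 = 17
  MOV R2, R3  → R2 = 40
Final: R2 = 40

40


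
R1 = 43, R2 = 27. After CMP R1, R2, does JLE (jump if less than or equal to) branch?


Trace:
  R1 = 43, R2 = 27
  CMP R1, R2  → compares 43 vs 27
  JLE checks: is 43 less than or equal to 27?
  43 > 27, so condition is false
Branch taken: No

No


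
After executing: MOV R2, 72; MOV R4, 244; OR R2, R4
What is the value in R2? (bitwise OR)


Register state trace:
  MOV R2, 72  → R2 = 72 (0b01001000)
  MOV R4, 244  → R4 = 244 (0b11110100)
  OR R2, R4   → R2 = 72 OR 244 = 252 (0b11111100)
Final: R2 = 252

252


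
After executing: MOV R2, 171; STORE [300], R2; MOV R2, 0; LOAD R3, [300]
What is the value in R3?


Register and memory trace:
  MOV R2, 171  → R2 = 171
  STORE [300], R2  → mem[300] = 171
  MOV R2, 0  → R2 = 0
  LOAD R3, [300]  → R3 = mem[300] = 171
Final: R3 = 171

171


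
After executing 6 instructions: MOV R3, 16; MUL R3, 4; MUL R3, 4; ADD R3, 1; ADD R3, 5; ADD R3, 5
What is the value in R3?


Register state trace:
  MOV R3, 16  → R3 = 16
  MUL R3, 4  → R3 = 16 * 4 = 64
  MUL R3, 4  → R3 = 64 * 4 = 256
  ADD R3, 1  → R3 = 256 + 1 = 257
  ADD R3, 5  → R3 = 257 + 5 = 262
  ADD R3, 5  → R3 = 262 + 5 = 267
Final: R3 = 267

267


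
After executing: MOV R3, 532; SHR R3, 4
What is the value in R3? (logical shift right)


Register state trace:
  MOV R3, 532  → R3 = 532
  SHR R3, 4  → R3 = 532 >> 4 = 532 // 2^4 = 33
Final: R3 = 33

33


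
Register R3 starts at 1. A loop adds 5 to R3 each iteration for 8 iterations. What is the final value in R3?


Starting value: R3 = 1
  Iter 1: R3 = 1 + 5 = 6
  Iter 2: R3 = 6 + 5 = 11
  Iter 3: R3 = 11 + 5 = 16
  Iter 4: R3 = 16 + 5 = 21
  Iter 5: R3 = 21 + 5 = 26
  Iter 6: R3 = 26 + 5 = 31
  Iter 7: R3 = 31 + 5 = 36
  Iter 8: R3 = 36 + 5 = 41
Final: R3 = 41

41


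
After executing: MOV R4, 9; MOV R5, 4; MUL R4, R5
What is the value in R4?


Register state trace:
  MOV R4, 9  → R4 = 9
  MOV R5, 4  → R5 = 4
  MUL R4, R5  → R4 = 9 * 4 = 36
Final: R4 = 36

36


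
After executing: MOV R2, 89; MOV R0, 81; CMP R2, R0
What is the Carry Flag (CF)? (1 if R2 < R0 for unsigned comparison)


Register state trace:
  MOV R2, 89  → R2 = 89
  MOV R0, 81  → R0 = 81
  CMP R2, R0  → unsigned 89 - 81: no borrow
  89 >= 81, so CF = 0
CF = 0

0


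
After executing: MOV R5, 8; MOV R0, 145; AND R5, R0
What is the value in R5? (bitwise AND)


Register state trace:
  MOV R5, 8  → R5 = 8 (0b00001000)
  MOV R0, 145  → R0 = 145 (0b10010001)
  AND R5, R0  → R5 = 8 AND 145 = 0 (0b00000000)
Final: R5 = 0

0


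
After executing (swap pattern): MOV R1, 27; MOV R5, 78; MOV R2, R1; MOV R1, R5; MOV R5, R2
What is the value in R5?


Register state trace (swap pattern):
  MOV R1, 27  → R1 = 27
  MOV R5, 78  → R5 = 78
  MOV R2, R1  → R2 = 27  (save R1)
  MOV R1, R5  → R1 = 78  (R1 gets R5's value)
  MOV R5, R2  → R5 = 27  (R5 gets saved value)
Final: R5 = 27

27


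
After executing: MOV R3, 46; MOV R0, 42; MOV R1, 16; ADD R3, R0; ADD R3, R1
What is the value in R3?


Register state trace:
  MOV R3, 46  → R3 = 46
  MOV R0, 42  → R0 = 42
  MOV R1, 16  → R1 = 16
  ADD R3, R0  → R3 = 46 + 42 = 88
  ADD R3, R1  → R3 = 88 + 16 = 104
Final: R3 = 104

104


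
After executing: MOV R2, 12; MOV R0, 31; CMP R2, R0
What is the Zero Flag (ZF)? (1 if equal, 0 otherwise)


Register state trace:
  MOV R2, 12  → R2 = 12
  MOV R0, 31  → R0 = 31
  CMP R2, R0  → computes 12 - 31 = -19
  Result is nonzero, so values are not equal
ZF = 0

0


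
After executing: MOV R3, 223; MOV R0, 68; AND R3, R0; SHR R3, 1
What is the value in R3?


Register state trace:
  MOV R3, 223  → R3 = 223 (0b11011111)
  MOV R0, 68  → R0 = 68 (0b01000100)
  AND R3, R0  → R3 = 223 AND 68 = 68 (0b01000100)
  SHR R3, 1  → R3 = 68 >> 1 = 34
Final: R3 = 34

34


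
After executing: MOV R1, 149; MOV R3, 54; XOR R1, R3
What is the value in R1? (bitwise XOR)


Register state trace:
  MOV R1, 149  → R1 = 149 (0b10010101)
  MOV R3, 54  → R3 = 54 (0b00110110)
  XOR R1, R3  → R1 = 149 XOR 54 = 163 (0b10100011)
Final: R1 = 163

163


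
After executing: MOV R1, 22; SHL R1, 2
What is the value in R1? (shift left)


Register state trace:
  MOV R1, 22  → R1 = 22
  SHL R1, 2  → R1 = 22 << 2 = 22 * 2^2 = 88
Final: R1 = 88

88


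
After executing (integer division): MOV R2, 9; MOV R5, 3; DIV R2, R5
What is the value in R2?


Register state trace:
  MOV R2, 9  → R2 = 9
  MOV R5, 3  → R5 = 3
  DIV R2, R5  → R2 = 9 // 3 = 3
Final: R2 = 3

3


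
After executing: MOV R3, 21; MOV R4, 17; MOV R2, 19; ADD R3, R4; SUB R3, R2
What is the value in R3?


Register state trace:
  MOV R3, 21  → R3 = 21
  MOV R4, 17  → R4 = 17
  MOV R2, 19  → R2 = 19
  ADD R3, R4  → R3 = 21 + 17 = 38
  SUB R3, R2  → R3 = 38 - 19 = 19
Final: R3 = 19

19


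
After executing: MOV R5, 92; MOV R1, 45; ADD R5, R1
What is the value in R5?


Register state trace:
  MOV R5, 92  → R5 = 92
  MOV R1, 45  → R1 = 45
  ADD R5, R1  → R5 = 92 + 45 = 137
Final: R5 = 137

137


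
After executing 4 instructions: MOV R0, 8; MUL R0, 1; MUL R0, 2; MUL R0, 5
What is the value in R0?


Register state trace:
  MOV R0, 8  → R0 = 8
  MUL R0, 1  → R0 = 8 * 1 = 8
  MUL R0, 2  → R0 = 8 * 2 = 16
  MUL R0, 5  → R0 = 16 * 5 = 80
Final: R0 = 80

80


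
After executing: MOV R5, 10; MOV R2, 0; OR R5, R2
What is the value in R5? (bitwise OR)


Register state trace:
  MOV R5, 10  → R5 = 10 (0b00001010)
  MOV R2, 0  → R2 = 0 (0b00000000)
  OR R5, R2   → R5 = 10 OR 0 = 10 (0b00001010)
Final: R5 = 10

10


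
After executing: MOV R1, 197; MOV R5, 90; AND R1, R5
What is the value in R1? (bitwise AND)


Register state trace:
  MOV R1, 197  → R1 = 197 (0b11000101)
  MOV R5, 90  → R5 = 90 (0b01011010)
  AND R1, R5  → R1 = 197 AND 90 = 64 (0b01000000)
Final: R1 = 64

64


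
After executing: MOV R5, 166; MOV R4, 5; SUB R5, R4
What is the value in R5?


Register state trace:
  MOV R5, 166  → R5 = 166
  MOV R4, 5  → R4 = 5
  SUB R5, R4  → R5 = 166 - 5 = 161
Final: R5 = 161

161


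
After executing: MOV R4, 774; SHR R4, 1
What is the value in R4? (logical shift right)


Register state trace:
  MOV R4, 774  → R4 = 774
  SHR R4, 1  → R4 = 774 >> 1 = 774 // 2^1 = 387
Final: R4 = 387

387


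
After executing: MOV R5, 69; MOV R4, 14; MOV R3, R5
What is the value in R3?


Register state trace:
  MOV R5, 69  → R5 = 69
  MOV R4, 14  → R4 = 14
  MOV R3, R5  → R3 = 69
Final: R3 = 69

69


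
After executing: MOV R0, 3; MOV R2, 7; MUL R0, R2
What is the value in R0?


Register state trace:
  MOV R0, 3  → R0 = 3
  MOV R2, 7  → R2 = 7
  MUL R0, R2  → R0 = 3 * 7 = 21
Final: R0 = 21

21


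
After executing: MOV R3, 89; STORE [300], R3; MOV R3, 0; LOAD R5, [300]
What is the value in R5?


Register and memory trace:
  MOV R3, 89  → R3 = 89
  STORE [300], R3  → mem[300] = 89
  MOV R3, 0  → R3 = 0
  LOAD R5, [300]  → R5 = mem[300] = 89
Final: R5 = 89

89


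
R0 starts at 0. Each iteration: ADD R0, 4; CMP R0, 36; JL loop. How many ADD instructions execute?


Loop trace (R0 starts at 0, target 36, step 4):
  ADD #1: R0 = 0 + 4 = 4  → 4 < 36, loop
  ADD #2: R0 = 4 + 4 = 8  → 8 < 36, loop
  ADD #3: R0 = 8 + 4 = 12  → 12 < 36, loop
  ADD #4: R0 = 12 + 4 = 16  → 16 < 36, loop
  ADD #5: R0 = 16 + 4 = 20  → 20 < 36, loop
  ADD #6: R0 = 20 + 4 = 24  → 24 < 36, loop
  ADD #7: R0 = 24 + 4 = 28  → 28 < 36, loop
  ADD #8: R0 = 28 + 4 = 32  → 32 < 36, loop
  ADD #9: R0 = 32 + 4 = 36  → 36 >= 36, exit
Total ADD instructions: 9

9


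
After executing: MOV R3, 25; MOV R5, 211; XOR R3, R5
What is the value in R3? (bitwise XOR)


Register state trace:
  MOV R3, 25  → R3 = 25 (0b00011001)
  MOV R5, 211  → R5 = 211 (0b11010011)
  XOR R3, R5  → R3 = 25 XOR 211 = 202 (0b11001010)
Final: R3 = 202

202


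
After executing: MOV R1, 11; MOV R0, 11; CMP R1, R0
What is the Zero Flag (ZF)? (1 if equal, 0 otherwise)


Register state trace:
  MOV R1, 11  → R1 = 11
  MOV R0, 11  → R0 = 11
  CMP R1, R0  → computes 11 - 11 = 0
  Result is zero, so values are equal
ZF = 1

1


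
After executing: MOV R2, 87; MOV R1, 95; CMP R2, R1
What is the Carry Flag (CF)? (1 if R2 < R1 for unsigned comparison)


Register state trace:
  MOV R2, 87  → R2 = 87
  MOV R1, 95  → R1 = 95
  CMP R2, R1  → unsigned 87 - 95: borrow occurs
  87 < 95, so CF = 1
CF = 1

1


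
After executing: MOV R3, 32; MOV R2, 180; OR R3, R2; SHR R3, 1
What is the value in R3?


Register state trace:
  MOV R3, 32  → R3 = 32 (0b00100000)
  MOV R2, 180  → R2 = 180 (0b10110100)
  OR R3, R2  → R3 = 32 OR 180 = 180 (0b10110100)
  SHR R3, 1  → R3 = 180 >> 1 = 90
Final: R3 = 90

90


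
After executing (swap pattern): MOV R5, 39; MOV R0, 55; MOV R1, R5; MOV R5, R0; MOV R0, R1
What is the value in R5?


Register state trace (swap pattern):
  MOV R5, 39  → R5 = 39
  MOV R0, 55  → R0 = 55
  MOV R1, R5  → R1 = 39  (save R5)
  MOV R5, R0  → R5 = 55  (R5 gets R0's value)
  MOV R0, R1  → R0 = 39  (R0 gets saved value)
Final: R5 = 55

55


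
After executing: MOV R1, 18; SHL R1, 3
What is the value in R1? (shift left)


Register state trace:
  MOV R1, 18  → R1 = 18
  SHL R1, 3  → R1 = 18 << 3 = 18 * 2^3 = 144
Final: R1 = 144

144


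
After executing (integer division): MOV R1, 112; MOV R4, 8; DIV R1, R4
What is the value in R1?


Register state trace:
  MOV R1, 112  → R1 = 112
  MOV R4, 8  → R4 = 8
  DIV R1, R4  → R1 = 112 // 8 = 14
Final: R1 = 14

14


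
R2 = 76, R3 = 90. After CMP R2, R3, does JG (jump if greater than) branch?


Trace:
  R2 = 76, R3 = 90
  CMP R2, R3  → compares 76 vs 90
  JG checks: is 76 greater than 90?
  76 < 90, so condition is false
Branch taken: No

No


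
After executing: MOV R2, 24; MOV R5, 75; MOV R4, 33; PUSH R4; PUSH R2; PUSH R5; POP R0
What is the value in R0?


Stack trace (top is rightmost):
  MOV R2, 24  → R2 = 24
  MOV R5, 75  → R5 = 75
  MOV R4, 33  → R4 = 33
  PUSH R4  → stack: [33]
  PUSH R2  → stack: [33, 24]
  PUSH R5  → stack: [33, 24, 75]
  POP R0  → R0 = 75, stack: [33, 24]
Final: R0 = 75

75


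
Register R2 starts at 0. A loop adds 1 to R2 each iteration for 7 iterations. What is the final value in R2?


Starting value: R2 = 0
  Iter 1: R2 = 0 + 1 = 1
  Iter 2: R2 = 1 + 1 = 2
  Iter 3: R2 = 2 + 1 = 3
  Iter 4: R2 = 3 + 1 = 4
  Iter 5: R2 = 4 + 1 = 5
  Iter 6: R2 = 5 + 1 = 6
  Iter 7: R2 = 6 + 1 = 7
Final: R2 = 7

7


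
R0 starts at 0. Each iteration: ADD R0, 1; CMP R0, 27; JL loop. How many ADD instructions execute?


Loop trace (R0 starts at 0, target 27, step 1):
  ADD #1: R0 = 0 + 1 = 1  → 1 < 27, loop
  ADD #2: R0 = 1 + 1 = 2  → 2 < 27, loop
  ADD #3: R0 = 2 + 1 = 3  → 3 < 27, loop
  ADD #4: R0 = 3 + 1 = 4  → 4 < 27, loop
  ADD #5: R0 = 4 + 1 = 5  → 5 < 27, loop
  ADD #6: R0 = 5 + 1 = 6  → 6 < 27, loop
  ADD #7: R0 = 6 + 1 = 7  → 7 < 27, loop
  ADD #8: R0 = 7 + 1 = 8  → 8 < 27, loop
  ADD #9: R0 = 8 + 1 = 9  → 9 < 27, loop
  ADD #10: R0 = 9 + 1 = 10  → 10 < 27, loop
  ADD #11: R0 = 10 + 1 = 11  → 11 < 27, loop
  ADD #12: R0 = 11 + 1 = 12  → 12 < 27, loop
  ADD #13: R0 = 12 + 1 = 13  → 13 < 27, loop
  ADD #14: R0 = 13 + 1 = 14  → 14 < 27, loop
  ADD #15: R0 = 14 + 1 = 15  → 15 < 27, loop
  ADD #16: R0 = 15 + 1 = 16  → 16 < 27, loop
  ADD #17: R0 = 16 + 1 = 17  → 17 < 27, loop
  ADD #18: R0 = 17 + 1 = 18  → 18 < 27, loop
  ADD #19: R0 = 18 + 1 = 19  → 19 < 27, loop
  ADD #20: R0 = 19 + 1 = 20  → 20 < 27, loop
  ADD #21: R0 = 20 + 1 = 21  → 21 < 27, loop
  ADD #22: R0 = 21 + 1 = 22  → 22 < 27, loop
  ADD #23: R0 = 22 + 1 = 23  → 23 < 27, loop
  ADD #24: R0 = 23 + 1 = 24  → 24 < 27, loop
  ADD #25: R0 = 24 + 1 = 25  → 25 < 27, loop
  ADD #26: R0 = 25 + 1 = 26  → 26 < 27, loop
  ADD #27: R0 = 26 + 1 = 27  → 27 >= 27, exit
Total ADD instructions: 27

27
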